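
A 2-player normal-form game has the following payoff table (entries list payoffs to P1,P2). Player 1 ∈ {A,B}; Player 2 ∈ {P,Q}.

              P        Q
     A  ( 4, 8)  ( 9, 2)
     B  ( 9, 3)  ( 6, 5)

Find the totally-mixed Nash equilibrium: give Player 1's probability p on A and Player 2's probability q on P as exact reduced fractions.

P1 indiff ⇒ q·4+(1-q)·9 = q·9+(1-q)·6 ⇒ q(-5) = (1-q)(-3) ⇒ q = 3/8
P2 indiff ⇒ p·8+(1-p)·3 = p·2+(1-p)·5 ⇒ p(6) = (1-p)(2) ⇒ p = 1/4

p=1/4, q=3/8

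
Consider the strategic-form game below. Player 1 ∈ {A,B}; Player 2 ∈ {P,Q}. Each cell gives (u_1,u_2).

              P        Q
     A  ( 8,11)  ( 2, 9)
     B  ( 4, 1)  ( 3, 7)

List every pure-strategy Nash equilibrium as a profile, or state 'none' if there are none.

PSNE = {(A,P), (B,Q)}

(A,P): NE
(A,Q): not NE [P1→B gives 3>2; P2→P gives 11>9]
(B,P): not NE [P1→A gives 8>4; P2→Q gives 7>1]
(B,Q): NE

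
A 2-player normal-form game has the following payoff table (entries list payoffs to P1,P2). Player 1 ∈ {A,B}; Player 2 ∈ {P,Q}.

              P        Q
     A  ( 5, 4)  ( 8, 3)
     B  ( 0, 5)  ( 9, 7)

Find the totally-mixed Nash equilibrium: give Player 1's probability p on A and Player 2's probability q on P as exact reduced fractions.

P1 indiff ⇒ q·5+(1-q)·8 = q·0+(1-q)·9 ⇒ q(5) = (1-q)(1) ⇒ q = 1/6
P2 indiff ⇒ p·4+(1-p)·5 = p·3+(1-p)·7 ⇒ p(1) = (1-p)(2) ⇒ p = 2/3

p=2/3, q=1/6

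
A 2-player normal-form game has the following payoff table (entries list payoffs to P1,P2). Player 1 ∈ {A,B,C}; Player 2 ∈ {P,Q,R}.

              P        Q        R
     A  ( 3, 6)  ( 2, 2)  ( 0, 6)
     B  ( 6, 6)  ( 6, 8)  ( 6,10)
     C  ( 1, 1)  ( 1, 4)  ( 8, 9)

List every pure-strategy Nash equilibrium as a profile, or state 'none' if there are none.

(A,P): not NE [P1→B gives 6>3]
(A,Q): not NE [P1→B gives 6>2; P2→R gives 6>2]
(A,R): not NE [P1→C gives 8>0]
(B,P): not NE [P2→R gives 10>6]
(B,Q): not NE [P2→R gives 10>8]
(B,R): not NE [P1→C gives 8>6]
(C,P): not NE [P1→B gives 6>1; P2→R gives 9>1]
(C,Q): not NE [P1→B gives 6>1; P2→R gives 9>4]
(C,R): NE

Nash profiles: (C,R)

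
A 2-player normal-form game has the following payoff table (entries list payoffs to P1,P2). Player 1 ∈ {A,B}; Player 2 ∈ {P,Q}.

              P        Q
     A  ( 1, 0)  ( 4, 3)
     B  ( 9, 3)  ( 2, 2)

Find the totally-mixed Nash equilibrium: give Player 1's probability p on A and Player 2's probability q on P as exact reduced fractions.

(p,q) = (1/4, 1/5)

P1 indiff ⇒ q·1+(1-q)·4 = q·9+(1-q)·2 ⇒ q(-8) = (1-q)(-2) ⇒ q = 1/5
P2 indiff ⇒ p·0+(1-p)·3 = p·3+(1-p)·2 ⇒ p(-3) = (1-p)(-1) ⇒ p = 1/4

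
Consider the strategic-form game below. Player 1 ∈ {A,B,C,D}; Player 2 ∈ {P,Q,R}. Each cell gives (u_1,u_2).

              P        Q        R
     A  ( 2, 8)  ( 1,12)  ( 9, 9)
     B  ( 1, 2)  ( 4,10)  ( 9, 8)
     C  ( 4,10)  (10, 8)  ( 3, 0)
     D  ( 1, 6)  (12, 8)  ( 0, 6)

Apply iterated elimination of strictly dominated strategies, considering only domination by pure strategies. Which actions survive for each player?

P2 drop R (Q beats it: A:12>9 B:10>8 C:8>0 D:8>6)
P1 drop A (C beats it: P:4>2 Q:10>1)
P1 drop B (C beats it: P:4>1 Q:10>4)
P1→{C,D} P2→{P,Q}

Remaining: P1:{C,D} P2:{P,Q}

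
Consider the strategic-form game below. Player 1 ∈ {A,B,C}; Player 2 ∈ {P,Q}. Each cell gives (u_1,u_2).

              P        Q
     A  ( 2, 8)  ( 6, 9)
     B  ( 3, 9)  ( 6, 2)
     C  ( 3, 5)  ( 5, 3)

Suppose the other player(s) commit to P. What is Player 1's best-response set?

P1 best: {B,C}

u_1(A vs P) = 2
u_1(B vs P) = 3
u_1(C vs P) = 3
max payoff 3 at {B,C}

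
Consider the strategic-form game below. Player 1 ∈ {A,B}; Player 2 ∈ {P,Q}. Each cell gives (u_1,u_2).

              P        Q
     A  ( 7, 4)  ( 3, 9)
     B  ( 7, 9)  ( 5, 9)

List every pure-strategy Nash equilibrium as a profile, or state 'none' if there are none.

(A,P): not NE [P2→Q gives 9>4]
(A,Q): not NE [P1→B gives 5>3]
(B,P): NE
(B,Q): NE

NE set: (B,P), (B,Q)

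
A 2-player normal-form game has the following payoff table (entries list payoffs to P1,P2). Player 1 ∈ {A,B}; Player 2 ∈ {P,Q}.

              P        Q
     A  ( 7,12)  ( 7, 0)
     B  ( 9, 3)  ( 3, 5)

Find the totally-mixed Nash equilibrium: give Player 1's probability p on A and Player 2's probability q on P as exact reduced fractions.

p=1/7, q=2/3

P1 indiff ⇒ q·7+(1-q)·7 = q·9+(1-q)·3 ⇒ q(-2) = (1-q)(-4) ⇒ q = 2/3
P2 indiff ⇒ p·12+(1-p)·3 = p·0+(1-p)·5 ⇒ p(12) = (1-p)(2) ⇒ p = 1/7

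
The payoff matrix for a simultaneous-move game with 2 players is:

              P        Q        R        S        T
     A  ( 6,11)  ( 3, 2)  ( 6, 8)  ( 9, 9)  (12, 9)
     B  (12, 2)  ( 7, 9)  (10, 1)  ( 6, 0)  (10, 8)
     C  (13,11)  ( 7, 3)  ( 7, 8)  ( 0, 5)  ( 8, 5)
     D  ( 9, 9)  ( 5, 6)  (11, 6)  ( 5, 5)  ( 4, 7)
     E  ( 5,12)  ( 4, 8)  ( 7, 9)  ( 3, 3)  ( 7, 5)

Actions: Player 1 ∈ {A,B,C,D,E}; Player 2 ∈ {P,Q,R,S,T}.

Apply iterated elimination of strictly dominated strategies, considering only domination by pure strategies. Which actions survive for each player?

IESDS → P1:{A,B,C} P2:{P,Q,T}

P1 drop E (B beats it: P:12>5 Q:7>4 R:10>7 S:6>3 T:10>7)
P2 drop R (P beats it: A:11>8 B:2>1 C:11>8 D:9>6)
P1 drop D (B beats it: P:12>9 Q:7>5 S:6>5 T:10>4)
P2 drop S (P beats it: A:11>9 B:2>0 C:11>5)
P1→{A,B,C} P2→{P,Q,T}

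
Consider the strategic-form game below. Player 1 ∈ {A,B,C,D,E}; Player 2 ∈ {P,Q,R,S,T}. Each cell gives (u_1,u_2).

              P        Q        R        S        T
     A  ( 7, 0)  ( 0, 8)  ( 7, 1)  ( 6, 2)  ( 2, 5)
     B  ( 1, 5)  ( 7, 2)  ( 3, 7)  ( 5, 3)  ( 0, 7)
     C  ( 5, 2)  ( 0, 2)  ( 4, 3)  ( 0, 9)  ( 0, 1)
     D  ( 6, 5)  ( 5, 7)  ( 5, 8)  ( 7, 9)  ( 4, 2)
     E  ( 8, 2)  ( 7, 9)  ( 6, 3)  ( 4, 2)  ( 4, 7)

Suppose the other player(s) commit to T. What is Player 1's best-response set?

u_1(A vs T) = 2
u_1(B vs T) = 0
u_1(C vs T) = 0
u_1(D vs T) = 4
u_1(E vs T) = 4
max payoff 4 at {D,E}

BR_1 = {D,E}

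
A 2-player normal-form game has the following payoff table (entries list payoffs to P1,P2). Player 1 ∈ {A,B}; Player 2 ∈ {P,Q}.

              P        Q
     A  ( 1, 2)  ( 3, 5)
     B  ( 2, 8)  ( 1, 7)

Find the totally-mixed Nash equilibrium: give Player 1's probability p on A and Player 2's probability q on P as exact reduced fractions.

P1 indiff ⇒ q·1+(1-q)·3 = q·2+(1-q)·1 ⇒ q(-1) = (1-q)(-2) ⇒ q = 2/3
P2 indiff ⇒ p·2+(1-p)·8 = p·5+(1-p)·7 ⇒ p(-3) = (1-p)(-1) ⇒ p = 1/4

(p,q) = (1/4, 2/3)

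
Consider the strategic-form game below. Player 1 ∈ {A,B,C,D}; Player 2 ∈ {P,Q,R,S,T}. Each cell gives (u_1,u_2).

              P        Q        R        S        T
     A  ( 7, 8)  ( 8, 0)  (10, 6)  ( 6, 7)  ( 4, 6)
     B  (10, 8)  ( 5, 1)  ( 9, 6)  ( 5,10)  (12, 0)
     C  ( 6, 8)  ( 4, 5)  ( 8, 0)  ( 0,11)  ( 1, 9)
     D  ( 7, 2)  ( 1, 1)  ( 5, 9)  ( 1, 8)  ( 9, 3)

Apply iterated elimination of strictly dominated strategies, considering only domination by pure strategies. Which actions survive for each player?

P1 drop C (A beats it: P:7>6 Q:8>4 R:10>8 S:6>0 T:4>1)
P1 drop D (B beats it: P:10>7 Q:5>1 R:9>5 S:5>1 T:12>9)
P2 drop Q (P beats it: A:8>0 B:8>1)
P2 drop R (P beats it: A:8>6 B:8>6)
P2 drop T (P beats it: A:8>6 B:8>0)
P1→{A,B} P2→{P,S}

Remaining: P1:{A,B} P2:{P,S}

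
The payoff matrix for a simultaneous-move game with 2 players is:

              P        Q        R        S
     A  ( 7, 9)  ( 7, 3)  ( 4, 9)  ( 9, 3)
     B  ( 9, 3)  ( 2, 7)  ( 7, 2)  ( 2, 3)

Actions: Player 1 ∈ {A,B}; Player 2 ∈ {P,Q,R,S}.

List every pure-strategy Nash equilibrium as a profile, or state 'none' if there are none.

(A,P): not NE [P1→B gives 9>7]
(A,Q): not NE [P2→R gives 9>3]
(A,R): not NE [P1→B gives 7>4]
(A,S): not NE [P2→R gives 9>3]
(B,P): not NE [P2→Q gives 7>3]
(B,Q): not NE [P1→A gives 7>2]
(B,R): not NE [P2→Q gives 7>2]
(B,S): not NE [P1→A gives 9>2; P2→Q gives 7>3]

No pure NE.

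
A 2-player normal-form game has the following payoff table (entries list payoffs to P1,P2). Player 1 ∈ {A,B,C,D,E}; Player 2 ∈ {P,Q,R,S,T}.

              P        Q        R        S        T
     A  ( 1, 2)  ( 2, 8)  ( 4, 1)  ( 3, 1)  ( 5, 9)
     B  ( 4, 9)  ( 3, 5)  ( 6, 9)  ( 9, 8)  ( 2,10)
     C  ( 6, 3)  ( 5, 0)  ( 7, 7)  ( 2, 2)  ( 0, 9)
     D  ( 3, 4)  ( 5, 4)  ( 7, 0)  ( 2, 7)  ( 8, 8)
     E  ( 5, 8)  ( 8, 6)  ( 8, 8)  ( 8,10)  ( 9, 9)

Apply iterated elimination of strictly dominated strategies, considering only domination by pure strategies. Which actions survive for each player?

Survivors P1:{B,E} P2:{S,T}

P1 drop A (E beats it: P:5>1 Q:8>2 R:8>4 S:8>3 T:9>5)
P1 drop D (E beats it: P:5>3 Q:8>5 R:8>7 S:8>2 T:9>8)
P2 drop P (T beats it: B:10>9 C:9>3 E:9>8)
P1 drop C (E beats it: Q:8>5 R:8>7 S:8>2 T:9>0)
P2 drop Q (R beats it: B:9>5 E:8>6)
P2 drop R (T beats it: B:10>9 E:9>8)
P1→{B,E} P2→{S,T}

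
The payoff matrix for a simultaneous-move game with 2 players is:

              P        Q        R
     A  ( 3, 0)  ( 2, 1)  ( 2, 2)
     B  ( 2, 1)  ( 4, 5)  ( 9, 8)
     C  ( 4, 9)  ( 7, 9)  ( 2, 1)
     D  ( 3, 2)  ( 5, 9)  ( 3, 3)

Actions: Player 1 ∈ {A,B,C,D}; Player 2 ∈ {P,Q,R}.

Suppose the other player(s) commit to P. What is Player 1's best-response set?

argmax u_1 = {C}

u_1(A vs P) = 3
u_1(B vs P) = 2
u_1(C vs P) = 4
u_1(D vs P) = 3
max payoff 4 at {C}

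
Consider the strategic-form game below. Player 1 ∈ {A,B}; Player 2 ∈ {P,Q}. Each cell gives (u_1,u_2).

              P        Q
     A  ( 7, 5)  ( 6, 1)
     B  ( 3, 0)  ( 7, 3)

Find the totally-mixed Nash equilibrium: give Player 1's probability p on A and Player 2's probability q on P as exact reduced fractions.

(p,q) = (3/7, 1/5)

P1 indiff ⇒ q·7+(1-q)·6 = q·3+(1-q)·7 ⇒ q(4) = (1-q)(1) ⇒ q = 1/5
P2 indiff ⇒ p·5+(1-p)·0 = p·1+(1-p)·3 ⇒ p(4) = (1-p)(3) ⇒ p = 3/7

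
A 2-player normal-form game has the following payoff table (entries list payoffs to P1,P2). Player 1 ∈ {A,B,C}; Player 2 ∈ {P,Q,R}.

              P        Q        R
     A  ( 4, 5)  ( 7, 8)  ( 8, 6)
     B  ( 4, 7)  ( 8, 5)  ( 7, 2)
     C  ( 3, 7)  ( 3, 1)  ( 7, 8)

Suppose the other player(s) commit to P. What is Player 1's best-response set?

u_1(A vs P) = 4
u_1(B vs P) = 4
u_1(C vs P) = 3
max payoff 4 at {A,B}

BR_1 = {A,B}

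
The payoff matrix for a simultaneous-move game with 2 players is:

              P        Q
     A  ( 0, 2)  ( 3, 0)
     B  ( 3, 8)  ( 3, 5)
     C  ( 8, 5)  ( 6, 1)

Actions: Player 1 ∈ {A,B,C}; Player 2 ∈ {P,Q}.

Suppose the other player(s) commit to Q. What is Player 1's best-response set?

BR_1 = {C}

u_1(A vs Q) = 3
u_1(B vs Q) = 3
u_1(C vs Q) = 6
max payoff 6 at {C}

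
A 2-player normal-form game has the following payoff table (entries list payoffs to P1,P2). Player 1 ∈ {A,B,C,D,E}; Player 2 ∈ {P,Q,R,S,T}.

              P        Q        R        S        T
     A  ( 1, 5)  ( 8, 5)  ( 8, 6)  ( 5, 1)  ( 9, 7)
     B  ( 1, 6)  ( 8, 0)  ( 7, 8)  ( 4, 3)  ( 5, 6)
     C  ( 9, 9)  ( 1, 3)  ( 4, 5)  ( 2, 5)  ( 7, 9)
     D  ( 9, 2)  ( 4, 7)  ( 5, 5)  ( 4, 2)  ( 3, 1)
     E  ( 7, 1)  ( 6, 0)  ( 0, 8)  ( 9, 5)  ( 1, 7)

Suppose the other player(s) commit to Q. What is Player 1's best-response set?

BR_1 = {A,B}

u_1(A vs Q) = 8
u_1(B vs Q) = 8
u_1(C vs Q) = 1
u_1(D vs Q) = 4
u_1(E vs Q) = 6
max payoff 8 at {A,B}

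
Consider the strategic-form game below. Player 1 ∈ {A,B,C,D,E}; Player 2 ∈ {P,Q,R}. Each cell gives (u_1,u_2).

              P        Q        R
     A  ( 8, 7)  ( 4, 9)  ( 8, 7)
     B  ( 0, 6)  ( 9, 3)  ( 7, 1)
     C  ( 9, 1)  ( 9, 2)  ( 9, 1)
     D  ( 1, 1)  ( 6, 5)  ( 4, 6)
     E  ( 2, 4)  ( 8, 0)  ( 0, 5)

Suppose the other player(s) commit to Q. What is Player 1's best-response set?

BR_1 = {B,C}

u_1(A vs Q) = 4
u_1(B vs Q) = 9
u_1(C vs Q) = 9
u_1(D vs Q) = 6
u_1(E vs Q) = 8
max payoff 9 at {B,C}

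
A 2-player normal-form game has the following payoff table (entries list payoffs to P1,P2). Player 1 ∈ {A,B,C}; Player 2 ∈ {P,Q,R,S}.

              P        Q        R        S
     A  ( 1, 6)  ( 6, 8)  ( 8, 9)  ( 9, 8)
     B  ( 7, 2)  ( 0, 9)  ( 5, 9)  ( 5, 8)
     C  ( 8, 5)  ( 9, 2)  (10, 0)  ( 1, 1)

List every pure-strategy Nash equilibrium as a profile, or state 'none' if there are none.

Nash profiles: (C,P)

(A,P): not NE [P1→C gives 8>1; P2→R gives 9>6]
(A,Q): not NE [P1→C gives 9>6; P2→R gives 9>8]
(A,R): not NE [P1→C gives 10>8]
(A,S): not NE [P2→R gives 9>8]
(B,P): not NE [P1→C gives 8>7; P2→R gives 9>2]
(B,Q): not NE [P1→C gives 9>0]
(B,R): not NE [P1→C gives 10>5]
(B,S): not NE [P1→A gives 9>5; P2→R gives 9>8]
(C,P): NE
(C,Q): not NE [P2→P gives 5>2]
(C,R): not NE [P2→P gives 5>0]
(C,S): not NE [P1→A gives 9>1; P2→P gives 5>1]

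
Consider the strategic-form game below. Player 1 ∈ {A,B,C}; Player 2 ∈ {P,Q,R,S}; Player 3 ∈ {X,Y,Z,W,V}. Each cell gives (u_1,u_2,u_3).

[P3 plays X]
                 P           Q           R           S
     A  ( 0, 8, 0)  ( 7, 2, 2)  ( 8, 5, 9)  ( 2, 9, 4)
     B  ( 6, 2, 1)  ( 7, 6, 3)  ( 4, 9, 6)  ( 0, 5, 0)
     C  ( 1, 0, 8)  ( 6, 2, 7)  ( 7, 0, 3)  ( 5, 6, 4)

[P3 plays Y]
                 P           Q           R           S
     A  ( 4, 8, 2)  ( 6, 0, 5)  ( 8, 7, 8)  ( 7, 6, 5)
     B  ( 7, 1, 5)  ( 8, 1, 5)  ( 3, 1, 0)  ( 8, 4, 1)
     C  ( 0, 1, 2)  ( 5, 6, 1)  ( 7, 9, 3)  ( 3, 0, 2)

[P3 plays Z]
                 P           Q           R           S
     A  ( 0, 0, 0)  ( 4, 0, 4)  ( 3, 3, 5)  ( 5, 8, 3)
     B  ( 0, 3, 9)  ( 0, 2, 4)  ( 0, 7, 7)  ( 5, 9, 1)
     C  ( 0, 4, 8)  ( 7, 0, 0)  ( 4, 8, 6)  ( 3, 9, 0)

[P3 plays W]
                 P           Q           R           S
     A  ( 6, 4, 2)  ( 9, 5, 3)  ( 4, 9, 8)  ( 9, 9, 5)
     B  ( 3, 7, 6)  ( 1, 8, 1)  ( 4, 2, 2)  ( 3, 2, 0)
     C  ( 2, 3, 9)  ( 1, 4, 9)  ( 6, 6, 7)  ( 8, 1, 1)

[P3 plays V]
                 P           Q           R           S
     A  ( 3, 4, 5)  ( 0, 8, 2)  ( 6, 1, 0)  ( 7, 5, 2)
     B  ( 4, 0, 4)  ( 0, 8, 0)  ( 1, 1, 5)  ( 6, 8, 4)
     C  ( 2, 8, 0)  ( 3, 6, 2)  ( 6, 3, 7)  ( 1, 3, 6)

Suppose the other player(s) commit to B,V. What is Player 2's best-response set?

argmax u_2 = {Q,S}

u_2(P vs B,V) = 0
u_2(Q vs B,V) = 8
u_2(R vs B,V) = 1
u_2(S vs B,V) = 8
max payoff 8 at {Q,S}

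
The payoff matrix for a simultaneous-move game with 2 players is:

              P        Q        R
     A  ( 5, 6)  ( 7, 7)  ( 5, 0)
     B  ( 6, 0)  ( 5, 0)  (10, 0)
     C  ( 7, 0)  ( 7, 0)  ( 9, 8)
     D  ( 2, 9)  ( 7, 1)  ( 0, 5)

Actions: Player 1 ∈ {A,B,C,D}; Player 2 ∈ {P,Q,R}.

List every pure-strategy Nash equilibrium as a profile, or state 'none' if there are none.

(A,P): not NE [P1→C gives 7>5; P2→Q gives 7>6]
(A,Q): NE
(A,R): not NE [P1→B gives 10>5; P2→Q gives 7>0]
(B,P): not NE [P1→C gives 7>6]
(B,Q): not NE [P1→D gives 7>5]
(B,R): NE
(C,P): not NE [P2→R gives 8>0]
(C,Q): not NE [P2→R gives 8>0]
(C,R): not NE [P1→B gives 10>9]
(D,P): not NE [P1→C gives 7>2]
(D,Q): not NE [P2→P gives 9>1]
(D,R): not NE [P1→B gives 10>0; P2→P gives 9>5]

PSNE = {(A,Q), (B,R)}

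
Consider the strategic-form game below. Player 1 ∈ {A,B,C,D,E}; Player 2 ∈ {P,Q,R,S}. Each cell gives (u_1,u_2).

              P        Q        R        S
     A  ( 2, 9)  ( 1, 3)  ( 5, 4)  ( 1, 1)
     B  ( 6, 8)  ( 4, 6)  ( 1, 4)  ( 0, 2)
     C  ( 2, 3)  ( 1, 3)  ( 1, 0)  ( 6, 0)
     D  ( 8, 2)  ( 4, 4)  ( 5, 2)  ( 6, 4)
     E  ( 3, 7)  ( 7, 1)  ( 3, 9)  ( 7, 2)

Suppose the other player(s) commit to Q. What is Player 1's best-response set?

u_1(A vs Q) = 1
u_1(B vs Q) = 4
u_1(C vs Q) = 1
u_1(D vs Q) = 4
u_1(E vs Q) = 7
max payoff 7 at {E}

P1 best: {E}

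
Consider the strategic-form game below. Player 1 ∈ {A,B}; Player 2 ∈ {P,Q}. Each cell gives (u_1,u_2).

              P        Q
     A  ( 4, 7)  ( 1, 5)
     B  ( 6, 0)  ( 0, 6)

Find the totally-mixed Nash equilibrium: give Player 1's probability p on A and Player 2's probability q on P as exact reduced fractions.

P1 mixes 3/4 on A; P2 mixes 1/3 on P

P1 indiff ⇒ q·4+(1-q)·1 = q·6+(1-q)·0 ⇒ q(-2) = (1-q)(-1) ⇒ q = 1/3
P2 indiff ⇒ p·7+(1-p)·0 = p·5+(1-p)·6 ⇒ p(2) = (1-p)(6) ⇒ p = 3/4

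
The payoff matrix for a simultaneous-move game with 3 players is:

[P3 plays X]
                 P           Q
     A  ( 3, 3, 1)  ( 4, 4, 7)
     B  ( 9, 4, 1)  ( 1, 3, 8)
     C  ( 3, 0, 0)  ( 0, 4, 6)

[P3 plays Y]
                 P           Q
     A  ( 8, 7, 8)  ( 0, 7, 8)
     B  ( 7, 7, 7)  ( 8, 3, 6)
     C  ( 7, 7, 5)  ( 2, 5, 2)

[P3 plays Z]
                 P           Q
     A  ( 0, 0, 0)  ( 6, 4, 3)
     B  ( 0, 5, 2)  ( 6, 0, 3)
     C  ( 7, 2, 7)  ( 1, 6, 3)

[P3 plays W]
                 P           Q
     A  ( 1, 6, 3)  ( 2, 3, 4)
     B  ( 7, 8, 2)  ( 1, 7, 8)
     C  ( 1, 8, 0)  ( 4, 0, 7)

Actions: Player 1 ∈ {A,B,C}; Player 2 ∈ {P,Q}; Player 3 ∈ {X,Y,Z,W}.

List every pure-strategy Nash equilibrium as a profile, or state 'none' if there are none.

PSNE = {(A,P,Y)}

(A,P,X): not NE [P1→B gives 9>3; P2→Q gives 4>3; P3→Y gives 8>1]
(A,P,Y): NE
(A,P,Z): not NE [P1→C gives 7>0; P2→Q gives 4>0; P3→Y gives 8>0]
(A,P,W): not NE [P1→B gives 7>1; P3→Y gives 8>3]
(A,Q,X): not NE [P3→Y gives 8>7]
(A,Q,Y): not NE [P1→B gives 8>0]
(A,Q,Z): not NE [P3→Y gives 8>3]
(A,Q,W): not NE [P1→C gives 4>2; P2→P gives 6>3; P3→Y gives 8>4]
(B,P,X): not NE [P3→Y gives 7>1]
(B,P,Y): not NE [P1→A gives 8>7]
(B,P,Z): not NE [P1→C gives 7>0; P3→Y gives 7>2]
(B,P,W): not NE [P3→Y gives 7>2]
(B,Q,X): not NE [P1→A gives 4>1; P2→P gives 4>3]
(B,Q,Y): not NE [P2→P gives 7>3; P3→W gives 8>6]
(B,Q,Z): not NE [P2→P gives 5>0; P3→W gives 8>3]
(B,Q,W): not NE [P1→C gives 4>1; P2→P gives 8>7]
(C,P,X): not NE [P1→B gives 9>3; P2→Q gives 4>0; P3→Z gives 7>0]
(C,P,Y): not NE [P1→A gives 8>7; P3→Z gives 7>5]
(C,P,Z): not NE [P2→Q gives 6>2]
(C,P,W): not NE [P1→B gives 7>1; P3→Z gives 7>0]
(C,Q,X): not NE [P1→A gives 4>0; P3→W gives 7>6]
(C,Q,Y): not NE [P1→B gives 8>2; P2→P gives 7>5; P3→W gives 7>2]
(C,Q,Z): not NE [P1→B gives 6>1; P3→W gives 7>3]
(C,Q,W): not NE [P2→P gives 8>0]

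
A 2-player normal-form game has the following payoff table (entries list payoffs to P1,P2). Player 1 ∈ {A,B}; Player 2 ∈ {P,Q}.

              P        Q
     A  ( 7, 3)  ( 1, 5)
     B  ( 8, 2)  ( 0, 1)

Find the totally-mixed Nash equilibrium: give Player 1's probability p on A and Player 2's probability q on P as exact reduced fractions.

P1 indiff ⇒ q·7+(1-q)·1 = q·8+(1-q)·0 ⇒ q(-1) = (1-q)(-1) ⇒ q = 1/2
P2 indiff ⇒ p·3+(1-p)·2 = p·5+(1-p)·1 ⇒ p(-2) = (1-p)(-1) ⇒ p = 1/3

P1 mixes 1/3 on A; P2 mixes 1/2 on P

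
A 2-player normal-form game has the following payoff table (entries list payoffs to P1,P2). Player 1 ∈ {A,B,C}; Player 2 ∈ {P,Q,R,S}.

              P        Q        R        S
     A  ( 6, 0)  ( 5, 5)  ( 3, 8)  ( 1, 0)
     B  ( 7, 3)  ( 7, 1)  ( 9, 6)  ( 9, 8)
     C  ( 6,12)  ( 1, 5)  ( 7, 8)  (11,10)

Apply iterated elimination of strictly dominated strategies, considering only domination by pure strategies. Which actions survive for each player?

P1 drop A (B beats it: P:7>6 Q:7>5 R:9>3 S:9>1)
P2 drop Q (P beats it: B:3>1 C:12>5)
P2 drop R (S beats it: B:8>6 C:10>8)
P1→{B,C} P2→{P,S}

IESDS → P1:{B,C} P2:{P,S}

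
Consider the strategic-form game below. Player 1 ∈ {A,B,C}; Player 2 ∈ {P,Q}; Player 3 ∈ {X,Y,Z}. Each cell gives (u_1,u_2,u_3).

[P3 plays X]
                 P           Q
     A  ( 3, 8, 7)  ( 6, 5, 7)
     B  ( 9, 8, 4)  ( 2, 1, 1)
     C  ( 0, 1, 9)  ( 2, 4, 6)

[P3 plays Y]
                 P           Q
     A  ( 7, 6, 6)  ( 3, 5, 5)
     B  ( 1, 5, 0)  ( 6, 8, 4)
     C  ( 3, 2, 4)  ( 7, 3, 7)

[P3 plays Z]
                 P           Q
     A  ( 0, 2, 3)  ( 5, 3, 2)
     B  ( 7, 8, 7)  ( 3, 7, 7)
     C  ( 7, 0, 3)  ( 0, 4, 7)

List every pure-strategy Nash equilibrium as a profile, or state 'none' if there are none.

(A,P,X): not NE [P1→B gives 9>3]
(A,P,Y): not NE [P3→X gives 7>6]
(A,P,Z): not NE [P1→C gives 7>0; P2→Q gives 3>2; P3→X gives 7>3]
(A,Q,X): not NE [P2→P gives 8>5]
(A,Q,Y): not NE [P1→C gives 7>3; P2→P gives 6>5; P3→X gives 7>5]
(A,Q,Z): not NE [P3→X gives 7>2]
(B,P,X): not NE [P3→Z gives 7>4]
(B,P,Y): not NE [P1→A gives 7>1; P2→Q gives 8>5; P3→Z gives 7>0]
(B,P,Z): NE
(B,Q,X): not NE [P1→A gives 6>2; P2→P gives 8>1; P3→Z gives 7>1]
(B,Q,Y): not NE [P1→C gives 7>6; P3→Z gives 7>4]
(B,Q,Z): not NE [P1→A gives 5>3; P2→P gives 8>7]
(C,P,X): not NE [P1→B gives 9>0; P2→Q gives 4>1]
(C,P,Y): not NE [P1→A gives 7>3; P2→Q gives 3>2; P3→X gives 9>4]
(C,P,Z): not NE [P2→Q gives 4>0; P3→X gives 9>3]
(C,Q,X): not NE [P1→A gives 6>2; P3→Z gives 7>6]
(C,Q,Y): NE
(C,Q,Z): not NE [P1→A gives 5>0]

PSNE = {(B,P,Z), (C,Q,Y)}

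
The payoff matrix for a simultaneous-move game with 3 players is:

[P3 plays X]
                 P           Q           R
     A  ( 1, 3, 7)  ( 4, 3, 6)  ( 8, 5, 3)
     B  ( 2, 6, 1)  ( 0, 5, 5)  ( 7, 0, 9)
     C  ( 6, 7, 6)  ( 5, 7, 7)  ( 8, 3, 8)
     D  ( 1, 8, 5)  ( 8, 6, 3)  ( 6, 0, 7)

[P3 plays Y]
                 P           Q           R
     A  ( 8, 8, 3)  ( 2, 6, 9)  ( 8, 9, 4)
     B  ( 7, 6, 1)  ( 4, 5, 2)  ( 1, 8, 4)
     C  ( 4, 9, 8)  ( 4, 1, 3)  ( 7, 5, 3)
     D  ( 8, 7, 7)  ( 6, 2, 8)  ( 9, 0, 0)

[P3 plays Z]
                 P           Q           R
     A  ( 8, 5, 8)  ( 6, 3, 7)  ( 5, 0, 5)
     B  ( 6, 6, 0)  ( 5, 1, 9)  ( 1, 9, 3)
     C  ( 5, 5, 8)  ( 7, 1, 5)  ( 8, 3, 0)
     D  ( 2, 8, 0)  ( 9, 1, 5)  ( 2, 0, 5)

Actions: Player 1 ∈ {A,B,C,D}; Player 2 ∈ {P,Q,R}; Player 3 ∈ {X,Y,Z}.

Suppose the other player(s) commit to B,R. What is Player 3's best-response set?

P3 best: {X}

u_3(X vs B,R) = 9
u_3(Y vs B,R) = 4
u_3(Z vs B,R) = 3
max payoff 9 at {X}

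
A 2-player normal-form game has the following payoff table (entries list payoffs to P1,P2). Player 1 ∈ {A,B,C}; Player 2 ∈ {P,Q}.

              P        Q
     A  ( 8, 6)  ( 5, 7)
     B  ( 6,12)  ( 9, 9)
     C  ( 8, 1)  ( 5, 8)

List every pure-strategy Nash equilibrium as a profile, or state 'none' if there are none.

(A,P): not NE [P2→Q gives 7>6]
(A,Q): not NE [P1→B gives 9>5]
(B,P): not NE [P1→C gives 8>6]
(B,Q): not NE [P2→P gives 12>9]
(C,P): not NE [P2→Q gives 8>1]
(C,Q): not NE [P1→B gives 9>5]

Equilibria: none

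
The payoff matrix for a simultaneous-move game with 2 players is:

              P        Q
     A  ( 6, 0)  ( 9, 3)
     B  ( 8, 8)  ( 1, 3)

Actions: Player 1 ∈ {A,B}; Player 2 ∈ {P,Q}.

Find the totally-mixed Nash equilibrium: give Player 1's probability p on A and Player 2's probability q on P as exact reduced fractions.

(p,q) = (5/8, 4/5)

P1 indiff ⇒ q·6+(1-q)·9 = q·8+(1-q)·1 ⇒ q(-2) = (1-q)(-8) ⇒ q = 4/5
P2 indiff ⇒ p·0+(1-p)·8 = p·3+(1-p)·3 ⇒ p(-3) = (1-p)(-5) ⇒ p = 5/8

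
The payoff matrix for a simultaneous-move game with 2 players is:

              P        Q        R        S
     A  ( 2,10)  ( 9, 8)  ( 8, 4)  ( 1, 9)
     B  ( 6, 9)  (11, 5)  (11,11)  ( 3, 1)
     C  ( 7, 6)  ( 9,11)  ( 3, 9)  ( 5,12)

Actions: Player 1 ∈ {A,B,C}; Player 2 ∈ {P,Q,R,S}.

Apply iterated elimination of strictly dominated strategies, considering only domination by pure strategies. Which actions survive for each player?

P1 drop A (B beats it: P:6>2 Q:11>9 R:11>8 S:3>1)
P2 drop P (R beats it: B:11>9 C:9>6)
P1→{B,C} P2→{Q,R,S}

IESDS → P1:{B,C} P2:{Q,R,S}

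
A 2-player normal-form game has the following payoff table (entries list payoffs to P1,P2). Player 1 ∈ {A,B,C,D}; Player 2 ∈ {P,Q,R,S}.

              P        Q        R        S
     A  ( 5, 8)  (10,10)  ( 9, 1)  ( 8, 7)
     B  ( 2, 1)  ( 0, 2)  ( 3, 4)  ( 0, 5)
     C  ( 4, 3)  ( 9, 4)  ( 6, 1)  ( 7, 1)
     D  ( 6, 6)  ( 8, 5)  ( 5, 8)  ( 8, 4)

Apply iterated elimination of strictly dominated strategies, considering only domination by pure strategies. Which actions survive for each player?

IESDS → P1:{A,D} P2:{P,Q,R}

P1 drop B (A beats it: P:5>2 Q:10>0 R:9>3 S:8>0)
P1 drop C (A beats it: P:5>4 Q:10>9 R:9>6 S:8>7)
P2 drop S (P beats it: A:8>7 D:6>4)
P1→{A,D} P2→{P,Q,R}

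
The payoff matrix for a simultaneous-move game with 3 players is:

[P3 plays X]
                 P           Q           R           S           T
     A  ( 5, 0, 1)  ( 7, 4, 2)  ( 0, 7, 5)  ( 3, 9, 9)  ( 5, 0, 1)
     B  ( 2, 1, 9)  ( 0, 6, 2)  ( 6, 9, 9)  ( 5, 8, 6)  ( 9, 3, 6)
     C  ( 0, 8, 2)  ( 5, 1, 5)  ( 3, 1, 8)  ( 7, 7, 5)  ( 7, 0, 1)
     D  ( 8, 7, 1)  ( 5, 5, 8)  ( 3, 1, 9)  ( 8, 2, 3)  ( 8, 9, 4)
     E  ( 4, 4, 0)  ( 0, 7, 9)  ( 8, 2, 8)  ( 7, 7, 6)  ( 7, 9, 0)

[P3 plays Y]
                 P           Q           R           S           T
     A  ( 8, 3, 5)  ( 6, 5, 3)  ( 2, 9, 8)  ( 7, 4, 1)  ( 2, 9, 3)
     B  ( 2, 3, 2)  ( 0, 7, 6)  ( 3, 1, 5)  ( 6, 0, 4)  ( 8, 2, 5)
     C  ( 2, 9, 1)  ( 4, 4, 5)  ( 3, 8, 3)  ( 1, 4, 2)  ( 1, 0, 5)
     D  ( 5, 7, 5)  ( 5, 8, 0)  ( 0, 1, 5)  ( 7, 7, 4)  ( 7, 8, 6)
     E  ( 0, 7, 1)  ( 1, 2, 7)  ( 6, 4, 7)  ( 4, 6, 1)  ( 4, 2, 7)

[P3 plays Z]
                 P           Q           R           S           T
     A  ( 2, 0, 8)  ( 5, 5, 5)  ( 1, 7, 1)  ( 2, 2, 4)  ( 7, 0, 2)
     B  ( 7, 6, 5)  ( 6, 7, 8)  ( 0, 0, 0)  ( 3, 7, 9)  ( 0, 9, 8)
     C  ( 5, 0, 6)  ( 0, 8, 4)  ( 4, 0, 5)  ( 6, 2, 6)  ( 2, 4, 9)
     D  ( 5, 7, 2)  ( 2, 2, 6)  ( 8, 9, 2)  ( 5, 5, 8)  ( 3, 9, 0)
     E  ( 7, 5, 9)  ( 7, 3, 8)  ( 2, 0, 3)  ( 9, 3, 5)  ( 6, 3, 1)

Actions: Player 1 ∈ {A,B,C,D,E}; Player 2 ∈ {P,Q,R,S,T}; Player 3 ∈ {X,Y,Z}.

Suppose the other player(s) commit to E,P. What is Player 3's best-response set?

P3 best: {Z}

u_3(X vs E,P) = 0
u_3(Y vs E,P) = 1
u_3(Z vs E,P) = 9
max payoff 9 at {Z}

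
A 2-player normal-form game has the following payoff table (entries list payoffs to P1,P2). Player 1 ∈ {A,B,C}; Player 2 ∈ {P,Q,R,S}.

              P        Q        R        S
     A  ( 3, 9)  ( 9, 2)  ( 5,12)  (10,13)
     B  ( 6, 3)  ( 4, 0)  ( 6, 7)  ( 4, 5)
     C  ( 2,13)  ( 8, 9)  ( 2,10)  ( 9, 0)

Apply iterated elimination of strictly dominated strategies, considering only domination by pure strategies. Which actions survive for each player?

P1 drop C (A beats it: P:3>2 Q:9>8 R:5>2 S:10>9)
P2 drop P (R beats it: A:12>9 B:7>3)
P2 drop Q (R beats it: A:12>2 B:7>0)
P1→{A,B} P2→{R,S}

IESDS → P1:{A,B} P2:{R,S}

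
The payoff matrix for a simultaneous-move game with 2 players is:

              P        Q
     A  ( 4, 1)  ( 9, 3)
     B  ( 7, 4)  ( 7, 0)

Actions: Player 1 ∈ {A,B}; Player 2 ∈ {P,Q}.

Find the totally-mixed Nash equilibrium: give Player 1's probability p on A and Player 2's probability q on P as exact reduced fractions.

P1 indiff ⇒ q·4+(1-q)·9 = q·7+(1-q)·7 ⇒ q(-3) = (1-q)(-2) ⇒ q = 2/5
P2 indiff ⇒ p·1+(1-p)·4 = p·3+(1-p)·0 ⇒ p(-2) = (1-p)(-4) ⇒ p = 2/3

p=2/3, q=2/5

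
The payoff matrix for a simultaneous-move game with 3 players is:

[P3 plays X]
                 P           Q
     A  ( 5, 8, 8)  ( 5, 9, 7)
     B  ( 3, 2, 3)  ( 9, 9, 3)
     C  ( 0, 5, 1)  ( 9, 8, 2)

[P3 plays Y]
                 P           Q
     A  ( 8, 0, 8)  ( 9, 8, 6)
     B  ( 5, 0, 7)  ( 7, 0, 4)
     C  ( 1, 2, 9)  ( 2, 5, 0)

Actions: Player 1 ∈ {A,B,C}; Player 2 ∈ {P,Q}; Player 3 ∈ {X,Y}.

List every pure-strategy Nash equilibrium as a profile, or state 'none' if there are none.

Nash profiles: (C,Q,X)

(A,P,X): not NE [P2→Q gives 9>8]
(A,P,Y): not NE [P2→Q gives 8>0]
(A,Q,X): not NE [P1→C gives 9>5]
(A,Q,Y): not NE [P3→X gives 7>6]
(B,P,X): not NE [P1→A gives 5>3; P2→Q gives 9>2; P3→Y gives 7>3]
(B,P,Y): not NE [P1→A gives 8>5]
(B,Q,X): not NE [P3→Y gives 4>3]
(B,Q,Y): not NE [P1→A gives 9>7]
(C,P,X): not NE [P1→A gives 5>0; P2→Q gives 8>5; P3→Y gives 9>1]
(C,P,Y): not NE [P1→A gives 8>1; P2→Q gives 5>2]
(C,Q,X): NE
(C,Q,Y): not NE [P1→A gives 9>2; P3→X gives 2>0]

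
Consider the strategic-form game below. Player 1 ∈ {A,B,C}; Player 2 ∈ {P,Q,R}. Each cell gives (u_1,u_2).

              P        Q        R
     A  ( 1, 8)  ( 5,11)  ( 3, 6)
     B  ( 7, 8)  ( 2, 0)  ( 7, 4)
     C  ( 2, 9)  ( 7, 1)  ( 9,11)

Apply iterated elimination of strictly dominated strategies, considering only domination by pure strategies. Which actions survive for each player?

Survivors P1:{B,C} P2:{P,R}

P1 drop A (C beats it: P:2>1 Q:7>5 R:9>3)
P2 drop Q (P beats it: B:8>0 C:9>1)
P1→{B,C} P2→{P,R}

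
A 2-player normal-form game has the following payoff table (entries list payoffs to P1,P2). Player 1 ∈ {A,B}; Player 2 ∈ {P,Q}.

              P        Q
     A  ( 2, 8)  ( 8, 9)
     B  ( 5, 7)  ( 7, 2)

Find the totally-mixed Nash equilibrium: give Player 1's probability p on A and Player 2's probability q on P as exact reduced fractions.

(p,q) = (5/6, 1/4)

P1 indiff ⇒ q·2+(1-q)·8 = q·5+(1-q)·7 ⇒ q(-3) = (1-q)(-1) ⇒ q = 1/4
P2 indiff ⇒ p·8+(1-p)·7 = p·9+(1-p)·2 ⇒ p(-1) = (1-p)(-5) ⇒ p = 5/6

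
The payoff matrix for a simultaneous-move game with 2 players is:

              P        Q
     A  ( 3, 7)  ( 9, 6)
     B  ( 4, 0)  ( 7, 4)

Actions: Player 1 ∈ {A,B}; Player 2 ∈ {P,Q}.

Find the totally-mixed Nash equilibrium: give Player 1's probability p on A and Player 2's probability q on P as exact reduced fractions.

P1 indiff ⇒ q·3+(1-q)·9 = q·4+(1-q)·7 ⇒ q(-1) = (1-q)(-2) ⇒ q = 2/3
P2 indiff ⇒ p·7+(1-p)·0 = p·6+(1-p)·4 ⇒ p(1) = (1-p)(4) ⇒ p = 4/5

(p,q) = (4/5, 2/3)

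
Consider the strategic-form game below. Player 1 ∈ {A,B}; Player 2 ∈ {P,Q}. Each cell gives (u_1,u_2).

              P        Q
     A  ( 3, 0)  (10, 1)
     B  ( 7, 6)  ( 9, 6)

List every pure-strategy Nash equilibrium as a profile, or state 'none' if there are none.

NE set: (A,Q), (B,P)

(A,P): not NE [P1→B gives 7>3; P2→Q gives 1>0]
(A,Q): NE
(B,P): NE
(B,Q): not NE [P1→A gives 10>9]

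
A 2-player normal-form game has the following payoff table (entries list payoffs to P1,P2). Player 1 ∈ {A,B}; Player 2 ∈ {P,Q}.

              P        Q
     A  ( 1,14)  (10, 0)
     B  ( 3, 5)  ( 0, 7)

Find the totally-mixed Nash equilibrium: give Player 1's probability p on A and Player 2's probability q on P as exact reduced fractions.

p=1/8, q=5/6

P1 indiff ⇒ q·1+(1-q)·10 = q·3+(1-q)·0 ⇒ q(-2) = (1-q)(-10) ⇒ q = 5/6
P2 indiff ⇒ p·14+(1-p)·5 = p·0+(1-p)·7 ⇒ p(14) = (1-p)(2) ⇒ p = 1/8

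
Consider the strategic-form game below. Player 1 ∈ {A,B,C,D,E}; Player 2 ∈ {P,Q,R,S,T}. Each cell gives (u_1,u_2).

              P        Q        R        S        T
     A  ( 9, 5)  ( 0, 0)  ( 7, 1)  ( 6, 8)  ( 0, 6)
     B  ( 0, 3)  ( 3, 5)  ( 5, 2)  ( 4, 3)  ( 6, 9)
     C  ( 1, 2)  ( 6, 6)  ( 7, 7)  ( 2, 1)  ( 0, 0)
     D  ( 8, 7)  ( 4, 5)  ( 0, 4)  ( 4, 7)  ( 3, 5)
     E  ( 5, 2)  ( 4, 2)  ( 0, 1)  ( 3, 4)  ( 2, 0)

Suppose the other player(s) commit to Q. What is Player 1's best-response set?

u_1(A vs Q) = 0
u_1(B vs Q) = 3
u_1(C vs Q) = 6
u_1(D vs Q) = 4
u_1(E vs Q) = 4
max payoff 6 at {C}

P1 best: {C}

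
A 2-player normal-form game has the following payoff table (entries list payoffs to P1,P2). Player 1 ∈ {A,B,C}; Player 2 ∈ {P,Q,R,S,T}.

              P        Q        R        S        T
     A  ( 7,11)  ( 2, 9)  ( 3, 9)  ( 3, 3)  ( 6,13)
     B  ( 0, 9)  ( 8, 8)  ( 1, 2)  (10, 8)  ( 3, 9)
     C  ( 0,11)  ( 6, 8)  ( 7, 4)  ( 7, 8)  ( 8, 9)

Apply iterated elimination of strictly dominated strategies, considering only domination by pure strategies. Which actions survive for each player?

IESDS → P1:{A,C} P2:{P,T}

P2 drop Q (P beats it: A:11>9 B:9>8 C:11>8)
P2 drop R (P beats it: A:11>9 B:9>2 C:11>4)
P2 drop S (P beats it: A:11>3 B:9>8 C:11>8)
P1 drop B (A beats it: P:7>0 T:6>3)
P1→{A,C} P2→{P,T}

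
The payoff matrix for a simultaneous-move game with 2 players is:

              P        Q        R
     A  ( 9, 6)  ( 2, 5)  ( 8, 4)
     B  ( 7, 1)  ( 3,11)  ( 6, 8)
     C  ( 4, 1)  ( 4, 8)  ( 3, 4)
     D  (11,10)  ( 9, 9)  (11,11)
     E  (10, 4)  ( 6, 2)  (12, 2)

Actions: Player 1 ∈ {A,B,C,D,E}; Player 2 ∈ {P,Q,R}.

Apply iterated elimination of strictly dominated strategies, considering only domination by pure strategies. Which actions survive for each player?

P1 drop A (D beats it: P:11>9 Q:9>2 R:11>8)
P1 drop B (D beats it: P:11>7 Q:9>3 R:11>6)
P1 drop C (D beats it: P:11>4 Q:9>4 R:11>3)
P2 drop Q (P beats it: D:10>9 E:4>2)
P1→{D,E} P2→{P,R}

Survivors P1:{D,E} P2:{P,R}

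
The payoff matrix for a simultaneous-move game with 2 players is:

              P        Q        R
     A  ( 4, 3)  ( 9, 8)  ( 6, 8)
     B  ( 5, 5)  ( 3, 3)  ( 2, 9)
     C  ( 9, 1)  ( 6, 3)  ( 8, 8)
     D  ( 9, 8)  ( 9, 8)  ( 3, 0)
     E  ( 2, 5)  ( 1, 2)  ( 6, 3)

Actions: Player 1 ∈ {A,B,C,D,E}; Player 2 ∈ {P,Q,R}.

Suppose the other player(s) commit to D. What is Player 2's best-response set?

u_2(P vs D) = 8
u_2(Q vs D) = 8
u_2(R vs D) = 0
max payoff 8 at {P,Q}

BR_2 = {P,Q}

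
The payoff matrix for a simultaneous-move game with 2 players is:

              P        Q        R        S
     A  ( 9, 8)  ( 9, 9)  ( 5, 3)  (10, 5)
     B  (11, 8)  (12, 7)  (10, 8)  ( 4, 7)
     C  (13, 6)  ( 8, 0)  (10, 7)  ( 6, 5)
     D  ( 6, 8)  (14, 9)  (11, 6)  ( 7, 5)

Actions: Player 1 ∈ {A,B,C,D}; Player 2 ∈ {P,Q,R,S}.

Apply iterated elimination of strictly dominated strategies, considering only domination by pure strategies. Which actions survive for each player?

Remaining: P1:{B,C,D} P2:{P,Q,R}

P2 drop S (P beats it: A:8>5 B:8>7 C:6>5 D:8>5)
P1 drop A (B beats it: P:11>9 Q:12>9 R:10>5)
P1→{B,C,D} P2→{P,Q,R}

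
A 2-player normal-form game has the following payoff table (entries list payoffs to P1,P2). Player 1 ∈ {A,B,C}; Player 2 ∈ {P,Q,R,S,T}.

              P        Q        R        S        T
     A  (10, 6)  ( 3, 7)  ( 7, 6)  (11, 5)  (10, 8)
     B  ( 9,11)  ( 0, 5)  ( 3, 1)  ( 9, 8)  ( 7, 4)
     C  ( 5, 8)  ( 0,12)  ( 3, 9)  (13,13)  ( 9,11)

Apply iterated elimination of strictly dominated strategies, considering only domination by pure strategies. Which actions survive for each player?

IESDS → P1:{A,C} P2:{Q,S,T}

P1 drop B (A beats it: P:10>9 Q:3>0 R:7>3 S:11>9 T:10>7)
P2 drop P (Q beats it: A:7>6 C:12>8)
P2 drop R (Q beats it: A:7>6 C:12>9)
P1→{A,C} P2→{Q,S,T}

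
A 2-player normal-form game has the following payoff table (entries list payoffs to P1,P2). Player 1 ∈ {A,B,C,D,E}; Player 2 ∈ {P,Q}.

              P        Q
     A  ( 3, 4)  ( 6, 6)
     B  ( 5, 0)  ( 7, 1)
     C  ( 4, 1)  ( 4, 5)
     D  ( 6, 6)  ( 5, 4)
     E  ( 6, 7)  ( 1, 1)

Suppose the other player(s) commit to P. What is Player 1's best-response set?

u_1(A vs P) = 3
u_1(B vs P) = 5
u_1(C vs P) = 4
u_1(D vs P) = 6
u_1(E vs P) = 6
max payoff 6 at {D,E}

BR_1 = {D,E}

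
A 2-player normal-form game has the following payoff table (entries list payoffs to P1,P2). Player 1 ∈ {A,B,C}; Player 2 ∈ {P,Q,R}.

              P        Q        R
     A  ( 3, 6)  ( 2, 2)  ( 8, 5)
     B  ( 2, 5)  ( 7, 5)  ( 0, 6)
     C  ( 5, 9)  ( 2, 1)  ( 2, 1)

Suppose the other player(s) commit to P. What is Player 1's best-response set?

BR_1 = {C}

u_1(A vs P) = 3
u_1(B vs P) = 2
u_1(C vs P) = 5
max payoff 5 at {C}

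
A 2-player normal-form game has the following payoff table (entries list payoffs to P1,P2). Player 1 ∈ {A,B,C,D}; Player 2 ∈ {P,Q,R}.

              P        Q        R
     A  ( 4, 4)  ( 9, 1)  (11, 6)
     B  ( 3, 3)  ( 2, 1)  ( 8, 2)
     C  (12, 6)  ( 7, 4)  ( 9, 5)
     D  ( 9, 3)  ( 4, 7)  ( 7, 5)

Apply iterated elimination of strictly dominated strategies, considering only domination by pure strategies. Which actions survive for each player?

P1 drop B (A beats it: P:4>3 Q:9>2 R:11>8)
P1 drop D (C beats it: P:12>9 Q:7>4 R:9>7)
P2 drop Q (P beats it: A:4>1 C:6>4)
P1→{A,C} P2→{P,R}

Remaining: P1:{A,C} P2:{P,R}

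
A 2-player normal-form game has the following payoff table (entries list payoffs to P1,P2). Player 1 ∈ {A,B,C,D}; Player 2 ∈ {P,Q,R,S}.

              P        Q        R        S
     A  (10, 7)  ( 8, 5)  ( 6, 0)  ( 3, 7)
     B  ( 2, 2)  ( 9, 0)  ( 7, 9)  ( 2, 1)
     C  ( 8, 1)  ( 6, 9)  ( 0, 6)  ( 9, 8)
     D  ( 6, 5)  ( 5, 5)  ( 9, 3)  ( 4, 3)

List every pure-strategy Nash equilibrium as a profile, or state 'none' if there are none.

NE set: (A,P)

(A,P): NE
(A,Q): not NE [P1→B gives 9>8; P2→S gives 7>5]
(A,R): not NE [P1→D gives 9>6; P2→S gives 7>0]
(A,S): not NE [P1→C gives 9>3]
(B,P): not NE [P1→A gives 10>2; P2→R gives 9>2]
(B,Q): not NE [P2→R gives 9>0]
(B,R): not NE [P1→D gives 9>7]
(B,S): not NE [P1→C gives 9>2; P2→R gives 9>1]
(C,P): not NE [P1→A gives 10>8; P2→Q gives 9>1]
(C,Q): not NE [P1→B gives 9>6]
(C,R): not NE [P1→D gives 9>0; P2→Q gives 9>6]
(C,S): not NE [P2→Q gives 9>8]
(D,P): not NE [P1→A gives 10>6]
(D,Q): not NE [P1→B gives 9>5]
(D,R): not NE [P2→Q gives 5>3]
(D,S): not NE [P1→C gives 9>4; P2→Q gives 5>3]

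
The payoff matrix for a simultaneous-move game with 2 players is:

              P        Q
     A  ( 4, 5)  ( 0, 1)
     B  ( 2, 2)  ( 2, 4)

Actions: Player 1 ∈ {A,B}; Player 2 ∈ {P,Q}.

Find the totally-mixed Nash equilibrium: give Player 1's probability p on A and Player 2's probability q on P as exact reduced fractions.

P1 mixes 1/3 on A; P2 mixes 1/2 on P

P1 indiff ⇒ q·4+(1-q)·0 = q·2+(1-q)·2 ⇒ q(2) = (1-q)(2) ⇒ q = 1/2
P2 indiff ⇒ p·5+(1-p)·2 = p·1+(1-p)·4 ⇒ p(4) = (1-p)(2) ⇒ p = 1/3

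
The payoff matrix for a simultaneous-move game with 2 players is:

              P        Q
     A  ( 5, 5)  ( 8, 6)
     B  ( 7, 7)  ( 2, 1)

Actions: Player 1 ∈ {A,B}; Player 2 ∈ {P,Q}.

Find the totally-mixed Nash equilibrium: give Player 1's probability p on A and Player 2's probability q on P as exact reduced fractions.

p=6/7, q=3/4

P1 indiff ⇒ q·5+(1-q)·8 = q·7+(1-q)·2 ⇒ q(-2) = (1-q)(-6) ⇒ q = 3/4
P2 indiff ⇒ p·5+(1-p)·7 = p·6+(1-p)·1 ⇒ p(-1) = (1-p)(-6) ⇒ p = 6/7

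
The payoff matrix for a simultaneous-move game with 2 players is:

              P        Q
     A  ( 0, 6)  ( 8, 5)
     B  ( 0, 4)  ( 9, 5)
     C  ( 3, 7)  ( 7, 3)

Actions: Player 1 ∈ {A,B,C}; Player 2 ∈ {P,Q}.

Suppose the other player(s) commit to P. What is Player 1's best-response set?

u_1(A vs P) = 0
u_1(B vs P) = 0
u_1(C vs P) = 3
max payoff 3 at {C}

P1 best: {C}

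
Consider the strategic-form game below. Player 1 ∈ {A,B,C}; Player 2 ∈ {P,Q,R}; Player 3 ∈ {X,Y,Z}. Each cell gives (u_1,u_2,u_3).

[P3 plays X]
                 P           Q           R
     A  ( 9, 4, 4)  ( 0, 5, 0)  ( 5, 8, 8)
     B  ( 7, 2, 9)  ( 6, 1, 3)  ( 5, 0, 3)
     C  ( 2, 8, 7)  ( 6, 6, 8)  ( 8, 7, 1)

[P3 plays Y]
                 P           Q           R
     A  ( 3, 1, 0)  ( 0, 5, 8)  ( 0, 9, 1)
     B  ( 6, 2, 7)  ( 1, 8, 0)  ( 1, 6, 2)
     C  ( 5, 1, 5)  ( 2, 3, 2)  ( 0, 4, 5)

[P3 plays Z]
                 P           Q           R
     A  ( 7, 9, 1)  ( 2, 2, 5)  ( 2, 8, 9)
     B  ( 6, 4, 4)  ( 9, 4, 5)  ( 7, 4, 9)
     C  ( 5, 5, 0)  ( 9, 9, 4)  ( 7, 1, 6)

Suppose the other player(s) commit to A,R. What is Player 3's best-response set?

u_3(X vs A,R) = 8
u_3(Y vs A,R) = 1
u_3(Z vs A,R) = 9
max payoff 9 at {Z}

BR_3 = {Z}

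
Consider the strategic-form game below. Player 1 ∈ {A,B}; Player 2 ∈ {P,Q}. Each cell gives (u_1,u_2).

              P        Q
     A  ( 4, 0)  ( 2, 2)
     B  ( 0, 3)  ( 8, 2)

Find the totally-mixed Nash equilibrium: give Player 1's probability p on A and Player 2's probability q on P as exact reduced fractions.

P1 indiff ⇒ q·4+(1-q)·2 = q·0+(1-q)·8 ⇒ q(4) = (1-q)(6) ⇒ q = 3/5
P2 indiff ⇒ p·0+(1-p)·3 = p·2+(1-p)·2 ⇒ p(-2) = (1-p)(-1) ⇒ p = 1/3

(p,q) = (1/3, 3/5)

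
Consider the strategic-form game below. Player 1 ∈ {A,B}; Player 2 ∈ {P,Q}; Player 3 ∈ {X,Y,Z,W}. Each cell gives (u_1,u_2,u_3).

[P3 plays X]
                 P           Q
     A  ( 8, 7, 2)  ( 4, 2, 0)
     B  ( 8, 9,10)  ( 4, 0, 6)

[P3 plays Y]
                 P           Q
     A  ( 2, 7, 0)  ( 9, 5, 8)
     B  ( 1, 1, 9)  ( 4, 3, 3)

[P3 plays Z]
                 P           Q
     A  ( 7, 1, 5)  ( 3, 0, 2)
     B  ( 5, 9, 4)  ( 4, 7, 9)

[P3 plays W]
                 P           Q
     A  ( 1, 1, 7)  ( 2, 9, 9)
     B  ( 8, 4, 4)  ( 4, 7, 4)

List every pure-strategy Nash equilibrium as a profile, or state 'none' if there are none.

(A,P,X): not NE [P3→W gives 7>2]
(A,P,Y): not NE [P3→W gives 7>0]
(A,P,Z): not NE [P3→W gives 7>5]
(A,P,W): not NE [P1→B gives 8>1; P2→Q gives 9>1]
(A,Q,X): not NE [P2→P gives 7>2; P3→W gives 9>0]
(A,Q,Y): not NE [P2→P gives 7>5; P3→W gives 9>8]
(A,Q,Z): not NE [P1→B gives 4>3; P2→P gives 1>0; P3→W gives 9>2]
(A,Q,W): not NE [P1→B gives 4>2]
(B,P,X): NE
(B,P,Y): not NE [P1→A gives 2>1; P2→Q gives 3>1; P3→X gives 10>9]
(B,P,Z): not NE [P1→A gives 7>5; P3→X gives 10>4]
(B,P,W): not NE [P2→Q gives 7>4; P3→X gives 10>4]
(B,Q,X): not NE [P2→P gives 9>0; P3→Z gives 9>6]
(B,Q,Y): not NE [P1→A gives 9>4; P3→Z gives 9>3]
(B,Q,Z): not NE [P2→P gives 9>7]
(B,Q,W): not NE [P3→Z gives 9>4]

PSNE = {(B,P,X)}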